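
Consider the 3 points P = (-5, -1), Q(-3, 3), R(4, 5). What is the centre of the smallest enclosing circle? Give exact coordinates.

(-0.5, 2)

Side lengths²: PQ² = 20, PR² = 117, QR² = 53.
Since PR² = 117 ≥ 53 + 20 = 73, the angle opposite PR is not acute, so the smallest enclosing circle has PR as diameter.
Centre = midpoint of PR = (-0.5, 2), r² = 117/4 = 29.25.
Centre = (-0.5, 2).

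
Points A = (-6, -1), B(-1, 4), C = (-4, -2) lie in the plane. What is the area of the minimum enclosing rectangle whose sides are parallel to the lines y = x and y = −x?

15

In coordinates u = x + y, v = x − y the rectangle is axis-aligned; the map (x,y)→(u,v) scales areas by 2.
u-values: -7, 3, -6; range = 3 − (-7) = 10.
v-values: -5, -5, -2; range = -2 − (-5) = 3.
Area = (10 × 3) / 2 = 15.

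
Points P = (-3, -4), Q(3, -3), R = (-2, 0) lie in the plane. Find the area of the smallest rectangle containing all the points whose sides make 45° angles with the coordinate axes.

In coordinates u = x + y, v = x − y the rectangle is axis-aligned; the map (x,y)→(u,v) scales areas by 2.
u-values: -7, 0, -2; range = 0 − (-7) = 7.
v-values: 1, 6, -2; range = 6 − (-2) = 8.
Area = (7 × 8) / 2 = 28.

28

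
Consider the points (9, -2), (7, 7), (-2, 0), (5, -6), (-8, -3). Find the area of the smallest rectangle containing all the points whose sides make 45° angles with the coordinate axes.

200

In coordinates u = x + y, v = x − y the rectangle is axis-aligned; the map (x,y)→(u,v) scales areas by 2.
u-values: 7, 14, -2, -1, -11; range = 14 − (-11) = 25.
v-values: 11, 0, -2, 11, -5; range = 11 − (-5) = 16.
Area = (25 × 16) / 2 = 200.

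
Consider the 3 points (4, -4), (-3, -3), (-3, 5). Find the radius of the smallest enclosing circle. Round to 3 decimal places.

5.701

Call the three points A, B, C in the order given.
Side lengths²: AB² = 50, AC² = 130, BC² = 64.
Since AC² = 130 ≥ 64 + 50 = 114, the angle opposite AC is not acute, so the smallest enclosing circle has AC as diameter.
Centre = midpoint of AC = (0.5, 0.5), r² = 130/4 = 32.5.
r = √(32.5) ≈ 5.701.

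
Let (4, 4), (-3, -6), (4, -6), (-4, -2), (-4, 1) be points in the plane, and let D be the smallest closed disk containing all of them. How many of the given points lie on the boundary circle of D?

By Welzl's lemma the MEC is supported by two points (diametrically opposite) or three points (on a circumcircle).
The farthest pair is (4, 4)–(-3, -6) with squared distance 149. The circle on this segment as diameter has centre (0.5, -1) and r² = 149/4 = 37.25.
Check (4, -6): distance² to centre = 37.25 ≤ 37.25, so it lies inside.
All remaining points lie in this disk, and no smaller disk contains both endpoints, so this is the minimum enclosing circle.
The points at distance exactly r from the centre are (4, 4), (-3, -6), (4, -6) — 3 points.

3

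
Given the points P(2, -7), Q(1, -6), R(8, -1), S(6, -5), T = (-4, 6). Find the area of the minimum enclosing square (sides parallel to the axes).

The bounding box has width 12 and height 13.
An axis-aligned square enclosing the set must have side ≥ max(width, height).
So the minimum side is max(12, 13) = 13.
Area = 13² = 169.

169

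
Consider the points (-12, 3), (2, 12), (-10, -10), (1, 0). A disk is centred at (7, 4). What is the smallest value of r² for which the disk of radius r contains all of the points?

485

The required radius is the distance from (7, 4) to the farthest point.
Squared distances: 362, 89, 485, 52.
Maximum is 485, attained at (-10, -10).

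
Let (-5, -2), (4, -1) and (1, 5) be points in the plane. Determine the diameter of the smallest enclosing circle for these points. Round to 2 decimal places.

Call the three points A, B, C in the order given.
Side lengths²: AB² = 82, AC² = 85, BC² = 45.
Since AC² = 85 < 82 + 45 = 127, the triangle is acute, so the smallest enclosing circle is the circumcircle.
Circumcentre = (-27/38, 15/38), r² = 17425/722.
Diameter = 2r = 2√(17425/722) ≈ 9.83.

9.83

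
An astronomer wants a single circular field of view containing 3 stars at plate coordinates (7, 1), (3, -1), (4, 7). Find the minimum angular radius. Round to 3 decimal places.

Call the three points A, B, C in the order given.
Side lengths²: AB² = 20, AC² = 45, BC² = 65.
Since BC² = 65 ≥ 45 + 20 = 65, the angle opposite BC is not acute, so the smallest enclosing circle has BC as diameter.
Centre = midpoint of BC = (3.5, 3), r² = 65/4 = 16.25.
r = √(16.25) ≈ 4.031.

4.031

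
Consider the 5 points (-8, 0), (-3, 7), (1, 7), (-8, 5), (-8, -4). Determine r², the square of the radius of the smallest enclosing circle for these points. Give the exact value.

50.5

The farthest pair is (1, 7)–(-8, -4) with squared distance 202. The circle on this segment as diameter has centre (-3.5, 1.5) and r² = 202/4 = 50.5.
Check (-8, 0): distance² to centre = 22.5 ≤ 50.5, so it lies inside.
All remaining points lie in this disk, and no smaller disk contains both endpoints, so this is the minimum enclosing circle.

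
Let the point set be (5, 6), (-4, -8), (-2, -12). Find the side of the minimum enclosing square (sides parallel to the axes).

The bounding box has width 9 and height 18.
An axis-aligned square enclosing the set must have side ≥ max(width, height).
So the minimum side is max(9, 18) = 18.

18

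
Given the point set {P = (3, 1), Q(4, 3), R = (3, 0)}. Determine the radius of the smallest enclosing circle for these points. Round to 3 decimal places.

1.581

Side lengths²: PQ² = 5, PR² = 1, QR² = 10.
Since QR² = 10 ≥ 5 + 1 = 6, the angle opposite QR is not acute, so the smallest enclosing circle has QR as diameter.
Centre = midpoint of QR = (3.5, 1.5), r² = 10/4 = 2.5.
r = √(2.5) ≈ 1.581.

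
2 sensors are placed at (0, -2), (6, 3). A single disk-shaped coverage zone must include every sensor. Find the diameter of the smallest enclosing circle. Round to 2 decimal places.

The smallest circle enclosing two points has them as diameter endpoints.
Centre = midpoint = (3, 0.5); r² = |(0, -2)−(6, 3)|²/4 = 61/4 = 15.25.
Diameter = 2r = 2√(15.25) ≈ 7.81.

7.81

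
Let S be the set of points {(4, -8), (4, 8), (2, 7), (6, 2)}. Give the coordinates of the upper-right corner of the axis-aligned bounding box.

x-range [2, 6], y-range [-8, 8].
The upper-right corner is (6, 8).

(6, 8)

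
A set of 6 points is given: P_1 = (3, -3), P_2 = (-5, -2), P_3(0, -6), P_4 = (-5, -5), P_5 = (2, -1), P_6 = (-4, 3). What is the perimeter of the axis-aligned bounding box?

34

Width = max x − min x = 3 − (-5) = 8.
Height = max y − min y = 3 − (-6) = 9.
Perimeter = 2(8 + 9) = 34.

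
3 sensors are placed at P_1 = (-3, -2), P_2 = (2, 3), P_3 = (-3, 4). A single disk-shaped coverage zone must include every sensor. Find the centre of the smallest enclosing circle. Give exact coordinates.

Side lengths²: P_1P_2² = 50, P_1P_3² = 36, P_2P_3² = 26.
Since P_1P_2² = 50 < 36 + 26 = 62, the triangle is acute, so the smallest enclosing circle is the circumcircle.
Circumcentre = (-1, 1), r² = 13.
Centre = (-1, 1).

(-1, 1)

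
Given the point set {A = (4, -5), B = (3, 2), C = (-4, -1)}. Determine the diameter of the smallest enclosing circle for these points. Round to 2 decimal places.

Side lengths²: AB² = 50, AC² = 80, BC² = 58.
Since AC² = 80 < 58 + 50 = 108, the triangle is acute, so the smallest enclosing circle is the circumcircle.
Circumcentre = (7/13, -25/13), r² = 3625/169.
Diameter = 2r = 2√(3625/169) ≈ 9.26.

9.26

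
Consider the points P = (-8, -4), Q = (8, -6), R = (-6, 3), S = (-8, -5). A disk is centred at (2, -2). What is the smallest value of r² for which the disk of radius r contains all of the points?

109

The required radius is the distance from (2, -2) to the farthest point.
Squared distances: 104, 52, 89, 109.
Maximum is 109, attained at S.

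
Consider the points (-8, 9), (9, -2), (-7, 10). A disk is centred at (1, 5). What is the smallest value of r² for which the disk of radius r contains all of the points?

113

The required radius is the distance from (1, 5) to the farthest point.
Squared distances: 97, 113, 89.
Maximum is 113, attained at (9, -2).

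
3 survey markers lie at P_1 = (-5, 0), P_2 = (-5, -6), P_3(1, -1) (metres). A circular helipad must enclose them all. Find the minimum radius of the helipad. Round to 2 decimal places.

3.96

Side lengths²: P_1P_2² = 36, P_1P_3² = 37, P_2P_3² = 61.
Since P_2P_3² = 61 < 37 + 36 = 73, the triangle is acute, so the smallest enclosing circle is the circumcircle.
Circumcentre = (-29/12, -3), r² = 2257/144.
r = √(2257/144) ≈ 3.96.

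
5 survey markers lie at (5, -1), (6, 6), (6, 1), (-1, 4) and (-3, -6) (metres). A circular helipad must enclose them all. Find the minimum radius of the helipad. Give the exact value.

7.5

The minimum enclosing circle of a finite set is fixed by two of the points (as a diameter) or three (as a circumcircle).
The farthest pair is (6, 6)–(-3, -6) with squared distance 225. The circle on this segment as diameter has centre (1.5, 0) and r² = 225/4 = 56.25.
Check (5, -1): distance² to centre = 13.25 ≤ 56.25, so it lies inside.
All remaining points lie in this disk, and no smaller disk contains both endpoints, so this is the minimum enclosing circle.
r = √(56.25) = 7.5.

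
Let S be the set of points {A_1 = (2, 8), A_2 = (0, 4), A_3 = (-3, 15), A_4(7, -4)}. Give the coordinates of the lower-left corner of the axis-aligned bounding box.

(-3, -4)

x-range [-3, 7], y-range [-4, 15].
The lower-left corner is (-3, -4).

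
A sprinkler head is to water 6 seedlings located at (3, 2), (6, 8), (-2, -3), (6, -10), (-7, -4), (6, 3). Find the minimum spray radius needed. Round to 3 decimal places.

9.743

By Welzl's lemma the MEC is supported by two points (diametrically opposite) or three points (on a circumcircle).
The minimum enclosing circle is determined by three boundary points: (6, 8), (6, -10), (-7, -4).
Their circumcentre is (59/26, -1) with r² = 64165/676.
The farthest remaining point (6, 3) is at distance² 20225/676 ≤ 64165/676.
r = √(64165/676) ≈ 9.743.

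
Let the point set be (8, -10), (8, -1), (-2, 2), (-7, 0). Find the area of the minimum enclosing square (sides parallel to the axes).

The bounding box has width 15 and height 12.
An axis-aligned square enclosing the set must have side ≥ max(width, height).
So the minimum side is max(15, 12) = 15.
Area = 15² = 225.

225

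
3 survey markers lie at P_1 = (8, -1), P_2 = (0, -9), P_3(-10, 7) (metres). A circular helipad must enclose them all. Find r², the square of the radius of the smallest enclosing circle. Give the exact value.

17266/169

Side lengths²: P_1P_2² = 128, P_1P_3² = 388, P_2P_3² = 356.
Since P_1P_3² = 388 < 356 + 128 = 484, the triangle is acute, so the smallest enclosing circle is the circumcircle.
Circumcentre = (-25/13, 12/13), r² = 17266/169.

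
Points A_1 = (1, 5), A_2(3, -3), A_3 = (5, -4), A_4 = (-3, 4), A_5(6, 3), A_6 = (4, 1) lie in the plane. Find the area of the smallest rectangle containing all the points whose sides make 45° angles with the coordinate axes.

In coordinates u = x + y, v = x − y the rectangle is axis-aligned; the map (x,y)→(u,v) scales areas by 2.
u-values: 6, 0, 1, 1, 9, 5; range = 9 − 0 = 9.
v-values: -4, 6, 9, -7, 3, 3; range = 9 − (-7) = 16.
Area = (9 × 16) / 2 = 72.

72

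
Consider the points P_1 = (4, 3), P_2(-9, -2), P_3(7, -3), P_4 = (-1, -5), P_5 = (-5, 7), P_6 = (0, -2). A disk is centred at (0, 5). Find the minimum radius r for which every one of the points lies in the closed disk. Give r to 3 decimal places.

11.402

The required radius is the distance from (0, 5) to the farthest point.
Squared distances: 20, 130, 113, 101, 29, 49.
Maximum is 130, attained at P_2.
r = √130 ≈ 11.402.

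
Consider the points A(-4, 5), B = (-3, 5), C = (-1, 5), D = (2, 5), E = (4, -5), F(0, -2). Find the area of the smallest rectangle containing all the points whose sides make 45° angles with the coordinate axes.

In coordinates u = x + y, v = x − y the rectangle is axis-aligned; the map (x,y)→(u,v) scales areas by 2.
u-values: 1, 2, 4, 7, -1, -2; range = 7 − (-2) = 9.
v-values: -9, -8, -6, -3, 9, 2; range = 9 − (-9) = 18.
Area = (9 × 18) / 2 = 81.

81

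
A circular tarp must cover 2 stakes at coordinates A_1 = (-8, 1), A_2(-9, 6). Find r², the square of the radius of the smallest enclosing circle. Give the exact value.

6.5

The smallest circle enclosing two points has them as diameter endpoints.
Centre = midpoint = (-8.5, 3.5); r² = |A_1A_2|²/4 = 26/4 = 6.5.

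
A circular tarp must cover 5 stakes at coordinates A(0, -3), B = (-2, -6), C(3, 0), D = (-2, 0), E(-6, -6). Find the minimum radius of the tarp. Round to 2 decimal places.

A smallest enclosing disk is always determined by at most three of the input points on its boundary.
The farthest pair is C–E with squared distance 117. The circle on this segment as diameter has centre (-1.5, -3) and r² = 117/4 = 29.25.
Check A: distance² to centre = 2.25 ≤ 29.25, so it lies inside.
All remaining points lie in this disk, and no smaller disk contains both endpoints, so this is the minimum enclosing circle.
r = √(29.25) ≈ 5.41.

5.41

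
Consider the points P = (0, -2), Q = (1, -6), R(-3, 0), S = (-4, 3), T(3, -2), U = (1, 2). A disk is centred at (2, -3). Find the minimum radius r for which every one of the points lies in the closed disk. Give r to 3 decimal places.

8.485

The required radius is the distance from (2, -3) to the farthest point.
Squared distances: 5, 10, 34, 72, 2, 26.
Maximum is 72, attained at S.
r = √72 ≈ 8.485.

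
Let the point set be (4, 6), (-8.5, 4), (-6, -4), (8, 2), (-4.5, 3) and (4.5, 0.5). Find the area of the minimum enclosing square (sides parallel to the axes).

The bounding box has width 16.5 and height 10.
An axis-aligned square enclosing the set must have side ≥ max(width, height).
So the minimum side is max(16.5, 10) = 16.5.
Area = 16.5² = 272.25.

272.25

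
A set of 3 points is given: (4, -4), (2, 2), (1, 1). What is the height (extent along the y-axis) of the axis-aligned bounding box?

6

max y = 2, min y = -4, so height = 6.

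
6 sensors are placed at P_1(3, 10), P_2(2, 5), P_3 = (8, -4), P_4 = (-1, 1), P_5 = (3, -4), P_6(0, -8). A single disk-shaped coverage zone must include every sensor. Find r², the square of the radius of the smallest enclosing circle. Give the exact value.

By Welzl's lemma the MEC is supported by two points (diametrically opposite) or three points (on a circumcircle).
The farthest pair is P_1–P_6 with squared distance 333. The circle on this segment as diameter has centre (1.5, 1) and r² = 333/4 = 83.25.
Check P_2: distance² to centre = 16.25 ≤ 83.25, so it lies inside.
All remaining points lie in this disk, and no smaller disk contains both endpoints, so this is the minimum enclosing circle.

83.25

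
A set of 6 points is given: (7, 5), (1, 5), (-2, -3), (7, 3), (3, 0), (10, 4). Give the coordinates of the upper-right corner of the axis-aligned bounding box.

x-range [-2, 10], y-range [-3, 5].
The upper-right corner is (10, 5).

(10, 5)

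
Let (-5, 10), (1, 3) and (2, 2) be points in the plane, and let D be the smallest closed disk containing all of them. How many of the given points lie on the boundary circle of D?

Call the three points A, B, C in the order given.
Side lengths²: AB² = 85, AC² = 113, BC² = 2.
Since AC² = 113 ≥ 85 + 2 = 87, the angle opposite AC is not acute, so the smallest enclosing circle has AC as diameter.
Centre = midpoint of AC = (-1.5, 6), r² = 113/4 = 28.25.
The points at distance exactly r from the centre are (-5, 10), (2, 2) — 2 points.

2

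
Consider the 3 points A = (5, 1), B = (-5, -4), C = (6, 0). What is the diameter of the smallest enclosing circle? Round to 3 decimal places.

11.705

Side lengths²: AB² = 125, AC² = 2, BC² = 137.
Since BC² = 137 ≥ 125 + 2 = 127, the angle opposite BC is not acute, so the smallest enclosing circle has BC as diameter.
Centre = midpoint of BC = (0.5, -2), r² = 137/4 = 34.25.
Diameter = 2r = 2√(34.25) ≈ 11.705.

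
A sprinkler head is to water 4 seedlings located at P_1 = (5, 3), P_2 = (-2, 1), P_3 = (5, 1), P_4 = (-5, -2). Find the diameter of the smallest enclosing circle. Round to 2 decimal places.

11.18

The farthest pair is P_1–P_4 with squared distance 125. The circle on this segment as diameter has centre (0, 0.5) and r² = 125/4 = 31.25.
Check P_2: distance² to centre = 4.25 ≤ 31.25, so it lies inside.
All remaining points lie in this disk, and no smaller disk contains both endpoints, so this is the minimum enclosing circle.
Diameter = 2r = 2√(31.25) ≈ 11.18.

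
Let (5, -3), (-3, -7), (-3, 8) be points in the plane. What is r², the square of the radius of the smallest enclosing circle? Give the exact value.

57.8125

Call the three points A, B, C in the order given.
Side lengths²: AB² = 80, AC² = 185, BC² = 225.
Since BC² = 225 < 185 + 80 = 265, the triangle is acute, so the smallest enclosing circle is the circumcircle.
Circumcentre = (-1.75, 0.5), r² = 57.8125.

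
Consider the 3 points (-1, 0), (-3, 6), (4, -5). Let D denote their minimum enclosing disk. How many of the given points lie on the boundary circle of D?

2

Call the three points A, B, C in the order given.
Side lengths²: AB² = 40, AC² = 50, BC² = 170.
Since BC² = 170 ≥ 50 + 40 = 90, the angle opposite BC is not acute, so the smallest enclosing circle has BC as diameter.
Centre = midpoint of BC = (0.5, 0.5), r² = 170/4 = 42.5.
The points at distance exactly r from the centre are (-3, 6), (4, -5) — 2 points.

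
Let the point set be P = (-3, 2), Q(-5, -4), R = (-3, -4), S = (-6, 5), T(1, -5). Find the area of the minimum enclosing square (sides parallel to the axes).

100

The bounding box has width 7 and height 10.
An axis-aligned square enclosing the set must have side ≥ max(width, height).
So the minimum side is max(7, 10) = 10.
Area = 10² = 100.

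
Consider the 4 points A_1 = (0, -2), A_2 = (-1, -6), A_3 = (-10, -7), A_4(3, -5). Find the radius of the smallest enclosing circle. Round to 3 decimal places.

6.576

A smallest enclosing disk is always determined by at most three of the input points on its boundary.
The farthest pair is A_3–A_4 with squared distance 173. The circle on this segment as diameter has centre (-3.5, -6) and r² = 173/4 = 43.25.
Check A_1: distance² to centre = 28.25 ≤ 43.25, so it lies inside.
All remaining points lie in this disk, and no smaller disk contains both endpoints, so this is the minimum enclosing circle.
r = √(43.25) ≈ 6.576.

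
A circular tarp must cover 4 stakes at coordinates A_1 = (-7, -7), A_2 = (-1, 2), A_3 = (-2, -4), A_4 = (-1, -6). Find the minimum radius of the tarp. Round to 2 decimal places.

By Welzl's lemma the MEC is supported by two points (diametrically opposite) or three points (on a circumcircle).
The farthest pair is A_1–A_2 with squared distance 117. The circle on this segment as diameter has centre (-4, -2.5) and r² = 117/4 = 29.25.
Check A_3: distance² to centre = 6.25 ≤ 29.25, so it lies inside.
All remaining points lie in this disk, and no smaller disk contains both endpoints, so this is the minimum enclosing circle.
r = √(29.25) ≈ 5.41.

5.41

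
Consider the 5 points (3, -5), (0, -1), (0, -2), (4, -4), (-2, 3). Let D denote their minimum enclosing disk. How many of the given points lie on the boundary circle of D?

2

A smallest enclosing disk is always determined by at most three of the input points on its boundary.
The farthest pair is (3, -5)–(-2, 3) with squared distance 89. The circle on this segment as diameter has centre (0.5, -1) and r² = 89/4 = 22.25.
Check (0, -1): distance² to centre = 0.25 ≤ 22.25, so it lies inside.
All remaining points lie in this disk, and no smaller disk contains both endpoints, so this is the minimum enclosing circle.
The points at distance exactly r from the centre are (3, -5), (-2, 3) — 2 points.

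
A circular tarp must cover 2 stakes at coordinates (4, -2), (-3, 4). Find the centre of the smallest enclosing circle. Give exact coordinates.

(0.5, 1)

The smallest circle enclosing two points has them as diameter endpoints.
Centre = midpoint = (0.5, 1); r² = |(4, -2)−(-3, 4)|²/4 = 85/4 = 21.25.
Centre = (0.5, 1).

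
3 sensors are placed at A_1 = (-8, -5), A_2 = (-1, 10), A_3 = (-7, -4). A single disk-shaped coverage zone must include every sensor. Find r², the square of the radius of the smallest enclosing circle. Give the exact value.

68.5

Side lengths²: A_1A_2² = 274, A_1A_3² = 2, A_2A_3² = 232.
Since A_1A_2² = 274 ≥ 232 + 2 = 234, the angle opposite A_1A_2 is not acute, so the smallest enclosing circle has A_1A_2 as diameter.
Centre = midpoint of A_1A_2 = (-4.5, 2.5), r² = 274/4 = 68.5.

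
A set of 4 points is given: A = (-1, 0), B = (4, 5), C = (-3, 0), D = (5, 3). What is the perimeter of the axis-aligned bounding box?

26

Width = max x − min x = 5 − (-3) = 8.
Height = max y − min y = 5 − 0 = 5.
Perimeter = 2(8 + 5) = 26.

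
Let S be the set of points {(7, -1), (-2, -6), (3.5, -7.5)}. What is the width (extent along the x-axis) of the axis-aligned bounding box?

max x = 7, min x = -2, so width = 9.

9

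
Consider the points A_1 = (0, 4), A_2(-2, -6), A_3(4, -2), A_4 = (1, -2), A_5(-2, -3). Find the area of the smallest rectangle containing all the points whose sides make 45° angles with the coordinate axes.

In coordinates u = x + y, v = x − y the rectangle is axis-aligned; the map (x,y)→(u,v) scales areas by 2.
u-values: 4, -8, 2, -1, -5; range = 4 − (-8) = 12.
v-values: -4, 4, 6, 3, 1; range = 6 − (-4) = 10.
Area = (12 × 10) / 2 = 60.

60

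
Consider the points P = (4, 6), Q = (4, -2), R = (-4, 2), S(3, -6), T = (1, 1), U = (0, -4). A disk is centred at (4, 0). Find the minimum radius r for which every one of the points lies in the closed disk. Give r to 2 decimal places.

8.25

The required radius is the distance from (4, 0) to the farthest point.
Squared distances: 36, 4, 68, 37, 10, 32.
Maximum is 68, attained at R.
r = √68 ≈ 8.25.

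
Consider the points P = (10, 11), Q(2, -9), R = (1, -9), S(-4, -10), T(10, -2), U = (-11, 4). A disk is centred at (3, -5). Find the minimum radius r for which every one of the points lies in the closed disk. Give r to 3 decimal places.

17.464

The required radius is the distance from (3, -5) to the farthest point.
Squared distances: 305, 17, 20, 74, 58, 277.
Maximum is 305, attained at P.
r = √305 ≈ 17.464.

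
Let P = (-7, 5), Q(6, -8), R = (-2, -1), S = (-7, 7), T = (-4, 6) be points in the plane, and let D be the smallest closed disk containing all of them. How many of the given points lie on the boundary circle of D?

The minimum enclosing circle of a finite set is fixed by two of the points (as a diameter) or three (as a circumcircle).
The farthest pair is Q–S with squared distance 394. The circle on this segment as diameter has centre (-0.5, -0.5) and r² = 394/4 = 98.5.
Check P: distance² to centre = 72.5 ≤ 98.5, so it lies inside.
All remaining points lie in this disk, and no smaller disk contains both endpoints, so this is the minimum enclosing circle.
The points at distance exactly r from the centre are Q, S — 2 points.

2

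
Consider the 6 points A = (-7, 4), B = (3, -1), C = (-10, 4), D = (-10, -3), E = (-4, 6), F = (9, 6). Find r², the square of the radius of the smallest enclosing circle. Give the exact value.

The minimum enclosing circle of a finite set is fixed by two of the points (as a diameter) or three (as a circumcircle).
The farthest pair is D–F with squared distance 442. The circle on this segment as diameter has centre (-0.5, 1.5) and r² = 442/4 = 110.5.
Check A: distance² to centre = 48.5 ≤ 110.5, so it lies inside.
All remaining points lie in this disk, and no smaller disk contains both endpoints, so this is the minimum enclosing circle.

110.5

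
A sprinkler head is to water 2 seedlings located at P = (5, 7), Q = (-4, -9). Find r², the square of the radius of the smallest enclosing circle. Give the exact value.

The smallest circle enclosing two points has them as diameter endpoints.
Centre = midpoint = (0.5, -1); r² = |PQ|²/4 = 337/4 = 84.25.

84.25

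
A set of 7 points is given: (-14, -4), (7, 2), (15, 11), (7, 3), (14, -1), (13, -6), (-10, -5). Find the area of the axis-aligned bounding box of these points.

493

x ranges over [-14, 15], width 29.
y ranges over [-6, 11], height 17.
Area = 29 × 17 = 493.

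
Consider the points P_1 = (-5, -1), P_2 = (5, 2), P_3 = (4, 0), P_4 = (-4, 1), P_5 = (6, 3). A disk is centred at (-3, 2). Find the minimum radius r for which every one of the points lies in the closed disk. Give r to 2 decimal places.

9.06

The required radius is the distance from (-3, 2) to the farthest point.
Squared distances: 13, 64, 53, 2, 82.
Maximum is 82, attained at P_5.
r = √82 ≈ 9.06.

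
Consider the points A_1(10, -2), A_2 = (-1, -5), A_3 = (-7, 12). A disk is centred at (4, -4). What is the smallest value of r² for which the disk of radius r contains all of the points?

377

The required radius is the distance from (4, -4) to the farthest point.
Squared distances: 40, 26, 377.
Maximum is 377, attained at A_3.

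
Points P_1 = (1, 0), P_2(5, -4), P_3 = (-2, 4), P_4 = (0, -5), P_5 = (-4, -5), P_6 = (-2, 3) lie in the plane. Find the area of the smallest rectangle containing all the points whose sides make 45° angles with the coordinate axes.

In coordinates u = x + y, v = x − y the rectangle is axis-aligned; the map (x,y)→(u,v) scales areas by 2.
u-values: 1, 1, 2, -5, -9, 1; range = 2 − (-9) = 11.
v-values: 1, 9, -6, 5, 1, -5; range = 9 − (-6) = 15.
Area = (11 × 15) / 2 = 82.5.

82.5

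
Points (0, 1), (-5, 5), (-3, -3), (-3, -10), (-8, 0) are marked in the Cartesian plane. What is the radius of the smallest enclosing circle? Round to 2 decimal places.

By Welzl's lemma the MEC is supported by two points (diametrically opposite) or three points (on a circumcircle).
The farthest pair is (-5, 5)–(-3, -10) with squared distance 229. The circle on this segment as diameter has centre (-4, -2.5) and r² = 229/4 = 57.25.
Check (0, 1): distance² to centre = 28.25 ≤ 57.25, so it lies inside.
All remaining points lie in this disk, and no smaller disk contains both endpoints, so this is the minimum enclosing circle.
r = √(57.25) ≈ 7.57.

7.57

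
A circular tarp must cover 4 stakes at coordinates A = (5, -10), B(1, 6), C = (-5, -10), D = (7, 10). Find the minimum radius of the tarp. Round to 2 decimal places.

A smallest enclosing disk is always determined by at most three of the input points on its boundary.
The farthest pair is C–D with squared distance 544. The circle on this segment as diameter has centre (1, 0) and r² = 544/4 = 136.
Check A: distance² to centre = 116 ≤ 136, so it lies inside.
All remaining points lie in this disk, and no smaller disk contains both endpoints, so this is the minimum enclosing circle.
r = √136 ≈ 11.66.

11.66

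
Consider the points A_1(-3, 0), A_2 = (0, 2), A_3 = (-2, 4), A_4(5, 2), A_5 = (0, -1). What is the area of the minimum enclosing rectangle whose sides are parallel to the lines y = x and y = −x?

In coordinates u = x + y, v = x − y the rectangle is axis-aligned; the map (x,y)→(u,v) scales areas by 2.
u-values: -3, 2, 2, 7, -1; range = 7 − (-3) = 10.
v-values: -3, -2, -6, 3, 1; range = 3 − (-6) = 9.
Area = (10 × 9) / 2 = 45.

45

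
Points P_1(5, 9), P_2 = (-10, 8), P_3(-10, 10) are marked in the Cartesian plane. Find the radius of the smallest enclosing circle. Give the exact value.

113/15

Side lengths²: P_1P_2² = 226, P_1P_3² = 226, P_2P_3² = 4.
Since P_1P_3² = 226 < 226 + 4 = 230, the triangle is acute, so the smallest enclosing circle is the circumcircle.
Circumcentre = (-38/15, 9), r² = 12769/225.
r = √(12769/225) = 113/15.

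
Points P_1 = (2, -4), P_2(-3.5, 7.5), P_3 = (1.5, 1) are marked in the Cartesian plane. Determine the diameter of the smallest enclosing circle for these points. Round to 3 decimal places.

Side lengths²: P_1P_2² = 162.5, P_1P_3² = 25.25, P_2P_3² = 67.25.
Since P_1P_2² = 162.5 ≥ 67.25 + 25.25 = 92.5, the angle opposite P_1P_2 is not acute, so the smallest enclosing circle has P_1P_2 as diameter.
Centre = midpoint of P_1P_2 = (-0.75, 1.75), r² = 162.5/4 = 40.625.
Diameter = 2r = 2√(40.625) ≈ 12.748.

12.748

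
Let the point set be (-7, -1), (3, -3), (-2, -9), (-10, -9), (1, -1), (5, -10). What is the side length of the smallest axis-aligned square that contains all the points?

15

The bounding box has width 15 and height 9.
An axis-aligned square enclosing the set must have side ≥ max(width, height).
So the minimum side is max(15, 9) = 15.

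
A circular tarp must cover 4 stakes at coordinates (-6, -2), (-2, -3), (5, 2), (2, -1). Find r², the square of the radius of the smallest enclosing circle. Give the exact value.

34.25

The farthest pair is (-6, -2)–(5, 2) with squared distance 137. The circle on this segment as diameter has centre (-0.5, 0) and r² = 137/4 = 34.25.
Check (-2, -3): distance² to centre = 11.25 ≤ 34.25, so it lies inside.
All remaining points lie in this disk, and no smaller disk contains both endpoints, so this is the minimum enclosing circle.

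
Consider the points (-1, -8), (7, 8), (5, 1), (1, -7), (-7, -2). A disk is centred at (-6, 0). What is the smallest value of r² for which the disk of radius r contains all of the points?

233

The required radius is the distance from (-6, 0) to the farthest point.
Squared distances: 89, 233, 122, 98, 5.
Maximum is 233, attained at (7, 8).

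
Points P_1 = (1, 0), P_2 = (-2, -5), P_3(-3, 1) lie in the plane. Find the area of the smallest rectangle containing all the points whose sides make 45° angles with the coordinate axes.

28

In coordinates u = x + y, v = x − y the rectangle is axis-aligned; the map (x,y)→(u,v) scales areas by 2.
u-values: 1, -7, -2; range = 1 − (-7) = 8.
v-values: 1, 3, -4; range = 3 − (-4) = 7.
Area = (8 × 7) / 2 = 28.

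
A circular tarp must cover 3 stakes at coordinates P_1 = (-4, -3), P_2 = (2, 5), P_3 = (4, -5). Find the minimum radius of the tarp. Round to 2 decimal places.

Side lengths²: P_1P_2² = 100, P_1P_3² = 68, P_2P_3² = 104.
Since P_2P_3² = 104 < 100 + 68 = 168, the triangle is acute, so the smallest enclosing circle is the circumcircle.
Circumcentre = (17/19, -8/19), r² = 11050/361.
r = √(11050/361) ≈ 5.53.

5.53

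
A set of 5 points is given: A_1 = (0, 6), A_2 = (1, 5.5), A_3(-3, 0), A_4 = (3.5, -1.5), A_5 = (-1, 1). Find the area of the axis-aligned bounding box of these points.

48.75

x ranges over [-3, 3.5], width 6.5.
y ranges over [-1.5, 6], height 7.5.
Area = 6.5 × 7.5 = 48.75.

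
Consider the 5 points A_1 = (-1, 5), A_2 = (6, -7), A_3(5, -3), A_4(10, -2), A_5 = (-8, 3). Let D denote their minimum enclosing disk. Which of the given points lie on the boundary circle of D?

A_4, A_5

By Welzl's lemma the MEC is supported by two points (diametrically opposite) or three points (on a circumcircle).
The farthest pair is A_4–A_5 with squared distance 349. The circle on this segment as diameter has centre (1, 0.5) and r² = 349/4 = 87.25.
Check A_1: distance² to centre = 24.25 ≤ 87.25, so it lies inside.
All remaining points lie in this disk, and no smaller disk contains both endpoints, so this is the minimum enclosing circle.
The points at distance exactly r from the centre are A_4, A_5 — 2 points.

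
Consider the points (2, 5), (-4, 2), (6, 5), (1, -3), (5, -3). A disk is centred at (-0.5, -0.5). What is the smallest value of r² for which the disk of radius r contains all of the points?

The required radius is the distance from (-0.5, -0.5) to the farthest point.
Squared distances: 36.5, 18.5, 72.5, 8.5, 36.5.
Maximum is 72.5, attained at (6, 5).

72.5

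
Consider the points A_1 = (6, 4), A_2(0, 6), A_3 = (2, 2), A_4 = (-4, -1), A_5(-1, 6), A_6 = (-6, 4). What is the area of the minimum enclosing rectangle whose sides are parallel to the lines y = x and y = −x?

90

In coordinates u = x + y, v = x − y the rectangle is axis-aligned; the map (x,y)→(u,v) scales areas by 2.
u-values: 10, 6, 4, -5, 5, -2; range = 10 − (-5) = 15.
v-values: 2, -6, 0, -3, -7, -10; range = 2 − (-10) = 12.
Area = (15 × 12) / 2 = 90.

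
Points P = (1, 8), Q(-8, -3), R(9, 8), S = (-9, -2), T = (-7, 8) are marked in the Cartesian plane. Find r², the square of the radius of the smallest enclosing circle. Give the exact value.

106

A smallest enclosing disk is always determined by at most three of the input points on its boundary.
The farthest pair is R–S with squared distance 424. The circle on this segment as diameter has centre (0, 3) and r² = 424/4 = 106.
Check P: distance² to centre = 26 ≤ 106, so it lies inside.
All remaining points lie in this disk, and no smaller disk contains both endpoints, so this is the minimum enclosing circle.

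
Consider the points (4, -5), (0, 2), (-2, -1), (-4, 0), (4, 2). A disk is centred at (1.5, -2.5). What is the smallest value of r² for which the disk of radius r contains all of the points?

The required radius is the distance from (1.5, -2.5) to the farthest point.
Squared distances: 12.5, 22.5, 14.5, 36.5, 26.5.
Maximum is 36.5, attained at (-4, 0).

36.5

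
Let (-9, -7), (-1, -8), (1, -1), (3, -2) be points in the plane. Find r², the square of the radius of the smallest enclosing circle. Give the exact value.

A smallest enclosing disk is always determined by at most three of the input points on its boundary.
The farthest pair is (-9, -7)–(3, -2) with squared distance 169. The circle on this segment as diameter has centre (-3, -4.5) and r² = 169/4 = 42.25.
Check (-1, -8): distance² to centre = 16.25 ≤ 42.25, so it lies inside.
All remaining points lie in this disk, and no smaller disk contains both endpoints, so this is the minimum enclosing circle.

42.25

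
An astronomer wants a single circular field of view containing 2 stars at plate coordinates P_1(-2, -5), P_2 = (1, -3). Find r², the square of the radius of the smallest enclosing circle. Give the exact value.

The smallest circle enclosing two points has them as diameter endpoints.
Centre = midpoint = (-0.5, -4); r² = |P_1P_2|²/4 = 13/4 = 3.25.

3.25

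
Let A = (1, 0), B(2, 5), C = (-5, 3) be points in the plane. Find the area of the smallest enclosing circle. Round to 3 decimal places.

44.722

Side lengths²: AB² = 26, AC² = 45, BC² = 53.
Since BC² = 53 < 45 + 26 = 71, the triangle is acute, so the smallest enclosing circle is the circumcircle.
Circumcentre = (-27/22, 67/22), r² = 3445/242.
Area = π·r² = π·3445/242 ≈ 44.722.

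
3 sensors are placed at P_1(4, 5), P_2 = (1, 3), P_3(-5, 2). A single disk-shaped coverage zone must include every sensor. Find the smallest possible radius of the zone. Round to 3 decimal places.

4.743

Side lengths²: P_1P_2² = 13, P_1P_3² = 90, P_2P_3² = 37.
Since P_1P_3² = 90 ≥ 37 + 13 = 50, the angle opposite P_1P_3 is not acute, so the smallest enclosing circle has P_1P_3 as diameter.
Centre = midpoint of P_1P_3 = (-0.5, 3.5), r² = 90/4 = 22.5.
r = √(22.5) ≈ 4.743.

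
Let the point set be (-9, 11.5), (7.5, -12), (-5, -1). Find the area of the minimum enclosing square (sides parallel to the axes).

552.25

The bounding box has width 16.5 and height 23.5.
An axis-aligned square enclosing the set must have side ≥ max(width, height).
So the minimum side is max(16.5, 23.5) = 23.5.
Area = 23.5² = 552.25.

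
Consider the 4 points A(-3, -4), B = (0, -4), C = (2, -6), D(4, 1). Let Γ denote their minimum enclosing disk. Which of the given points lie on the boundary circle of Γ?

A smallest enclosing disk is always determined by at most three of the input points on its boundary.
The minimum enclosing circle is determined by three boundary points: A, C, D.
Their circumcentre is (59/78, -145/78) with r² = 56869/3042.
The farthest remaining point B is at distance² 15685/3042 ≤ 56869/3042.
The points at distance exactly r from the centre are A, C, D — 3 points.

A, C, D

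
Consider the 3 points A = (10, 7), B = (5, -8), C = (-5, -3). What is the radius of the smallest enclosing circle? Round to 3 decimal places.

Side lengths²: AB² = 250, AC² = 325, BC² = 125.
Since AC² = 325 < 250 + 125 = 375, the triangle is acute, so the smallest enclosing circle is the circumcircle.
Circumcentre = (45/14, 13/14), r² = 8125/98.
r = √(8125/98) ≈ 9.105.

9.105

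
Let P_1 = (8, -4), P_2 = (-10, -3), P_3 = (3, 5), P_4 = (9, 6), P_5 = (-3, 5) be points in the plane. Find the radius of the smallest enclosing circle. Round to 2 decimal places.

10.51

By Welzl's lemma the MEC is supported by two points (diametrically opposite) or three points (on a circumcircle).
The farthest pair is P_2–P_4 with squared distance 442. The circle on this segment as diameter has centre (-0.5, 1.5) and r² = 442/4 = 110.5.
Check P_1: distance² to centre = 102.5 ≤ 110.5, so it lies inside.
All remaining points lie in this disk, and no smaller disk contains both endpoints, so this is the minimum enclosing circle.
r = √(110.5) ≈ 10.51.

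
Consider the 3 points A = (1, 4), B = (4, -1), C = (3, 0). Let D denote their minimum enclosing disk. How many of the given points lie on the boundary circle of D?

2

Side lengths²: AB² = 34, AC² = 20, BC² = 2.
Since AB² = 34 ≥ 20 + 2 = 22, the angle opposite AB is not acute, so the smallest enclosing circle has AB as diameter.
Centre = midpoint of AB = (2.5, 1.5), r² = 34/4 = 8.5.
The points at distance exactly r from the centre are A, B — 2 points.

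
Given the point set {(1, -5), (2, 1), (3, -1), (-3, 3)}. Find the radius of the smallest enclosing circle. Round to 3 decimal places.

The minimum enclosing circle of a finite set is fixed by two of the points (as a diameter) or three (as a circumcircle).
The farthest pair is (1, -5)–(-3, 3) with squared distance 80. The circle on this segment as diameter has centre (-1, -1) and r² = 80/4 = 20.
Check (2, 1): distance² to centre = 13 ≤ 20, so it lies inside.
All remaining points lie in this disk, and no smaller disk contains both endpoints, so this is the minimum enclosing circle.
r = √20 ≈ 4.472.

4.472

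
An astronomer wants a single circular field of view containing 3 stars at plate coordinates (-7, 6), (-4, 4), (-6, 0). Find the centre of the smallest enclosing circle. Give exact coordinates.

(-6.5, 3)

Call the three points A, B, C in the order given.
Side lengths²: AB² = 13, AC² = 37, BC² = 20.
Since AC² = 37 ≥ 20 + 13 = 33, the angle opposite AC is not acute, so the smallest enclosing circle has AC as diameter.
Centre = midpoint of AC = (-6.5, 3), r² = 37/4 = 9.25.
Centre = (-6.5, 3).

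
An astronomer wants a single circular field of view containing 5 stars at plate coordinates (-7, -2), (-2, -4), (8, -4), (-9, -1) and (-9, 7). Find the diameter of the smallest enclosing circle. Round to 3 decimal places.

The minimum enclosing circle of a finite set is fixed by two of the points (as a diameter) or three (as a circumcircle).
The farthest pair is (8, -4)–(-9, 7) with squared distance 410. The circle on this segment as diameter has centre (-0.5, 1.5) and r² = 410/4 = 102.5.
Check (-7, -2): distance² to centre = 54.5 ≤ 102.5, so it lies inside.
All remaining points lie in this disk, and no smaller disk contains both endpoints, so this is the minimum enclosing circle.
Diameter = 2r = 2√(102.5) ≈ 20.248.

20.248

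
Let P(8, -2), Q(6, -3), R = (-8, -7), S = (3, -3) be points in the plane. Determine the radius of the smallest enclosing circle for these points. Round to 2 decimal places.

The farthest pair is P–R with squared distance 281. The circle on this segment as diameter has centre (0, -4.5) and r² = 281/4 = 70.25.
Check Q: distance² to centre = 38.25 ≤ 70.25, so it lies inside.
All remaining points lie in this disk, and no smaller disk contains both endpoints, so this is the minimum enclosing circle.
r = √(70.25) ≈ 8.38.

8.38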